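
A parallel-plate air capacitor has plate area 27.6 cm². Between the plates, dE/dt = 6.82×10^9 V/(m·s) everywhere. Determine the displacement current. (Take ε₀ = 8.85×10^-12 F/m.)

I_d = ε₀ A (dE/dt) = (8.85×10^-12)(2.76×10^-3 m²)(6.82×10^9) = 1.67×10^-4 A.

1.67×10^-4 A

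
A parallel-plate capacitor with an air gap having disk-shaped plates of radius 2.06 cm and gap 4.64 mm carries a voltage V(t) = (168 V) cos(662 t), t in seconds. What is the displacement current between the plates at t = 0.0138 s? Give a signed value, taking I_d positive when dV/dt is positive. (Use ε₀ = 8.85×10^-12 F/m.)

-8.06×10^-8 A

dE/dt = (V₀ω/d)·−sin(ωt) with ωt = 9.1356 rad: (168)(662)(-0.2852)/(4.64×10^-3) = -6.836×10^6 V/(m·s).
I_d = ε₀ A dE/dt = (8.85×10^-12)(1.333×10^-3)(-6.836×10^6) = -8.06×10^-8 A.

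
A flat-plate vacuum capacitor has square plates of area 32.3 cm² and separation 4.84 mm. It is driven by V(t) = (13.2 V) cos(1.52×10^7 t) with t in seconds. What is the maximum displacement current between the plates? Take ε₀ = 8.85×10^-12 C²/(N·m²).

1.18×10^-3 A

C = ε₀A/d = (8.85×10^-12)(3.23×10^-3)/(4.84×10^-3) = 5.906×10^-12 F; ω = 1.52×10^7 rad/s.
I_d = C dV/dt, so |I_d|_max = C V₀ ω = (5.906×10^-12)(13.2)(1.52×10^7) = 1.18×10^-3 A.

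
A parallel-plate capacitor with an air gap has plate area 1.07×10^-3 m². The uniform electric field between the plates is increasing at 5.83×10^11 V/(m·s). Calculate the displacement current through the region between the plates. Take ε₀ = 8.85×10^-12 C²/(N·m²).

The displacement current is ε₀ times dΦ_E/dt = ε₀ A dE/dt = (8.85×10^-12)(1.07×10^-3)(5.83×10^11) = 5.52×10^-3 A.

5.52×10^-3 A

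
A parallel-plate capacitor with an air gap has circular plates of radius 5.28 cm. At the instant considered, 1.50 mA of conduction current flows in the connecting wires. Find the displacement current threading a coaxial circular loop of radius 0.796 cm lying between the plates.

3.41×10^-5 A

No conduction current crosses the gap, so I_d there equals the 1.50×10^-3 A in the leads.
Through an area πr² the displacement current is I_d·(πr²/πR²) = I_d (r/R)² = 3.41×10^-5 A.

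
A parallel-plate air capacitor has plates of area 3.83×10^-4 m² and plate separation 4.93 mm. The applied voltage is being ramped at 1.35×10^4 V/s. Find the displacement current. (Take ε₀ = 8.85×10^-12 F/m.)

9.28×10^-9 A

The displacement current equals the charging current C dV/dt. With C = ε₀A/d = (8.85×10^-12)(3.83×10^-4)/(4.93×10^-3) = 6.875×10^-13 F, I_d = (6.875×10^-13)(1.35×10^4) = 9.28×10^-9 A.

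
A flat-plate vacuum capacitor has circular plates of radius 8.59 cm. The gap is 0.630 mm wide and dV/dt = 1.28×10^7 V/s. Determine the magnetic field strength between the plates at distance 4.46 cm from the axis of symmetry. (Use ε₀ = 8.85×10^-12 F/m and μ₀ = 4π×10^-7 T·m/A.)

With E = V/d, dE/dt = 2.032×10^10 V/(m·s) and πR² = 0.02318 m², giving I_d = ε₀ πR² dE/dt = 4.169×10^-3 A.
An Ampèrian loop of radius r encloses a fraction (r/R)² of I_d. Then B·2πr = μ₀ I_d (r/R)², giving B = μ₀ I_d r/(2πR²) = 5.04×10^-9 T.

5.04×10^-9 T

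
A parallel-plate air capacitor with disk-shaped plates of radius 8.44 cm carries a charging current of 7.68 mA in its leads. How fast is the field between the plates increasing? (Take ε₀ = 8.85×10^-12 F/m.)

Charge continuity gives I_d = I = 7.68×10^-3 A between the plates.
Then dE/dt = I_d/(ε₀A) = 3.88×10^10 V/(m·s).

3.88×10^10 V/(m·s)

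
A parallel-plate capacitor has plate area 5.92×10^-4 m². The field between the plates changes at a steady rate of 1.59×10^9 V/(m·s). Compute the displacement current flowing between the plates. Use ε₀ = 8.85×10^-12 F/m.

The displacement current is ε₀ times dΦ_E/dt = ε₀ A dE/dt = (8.85×10^-12)(5.92×10^-4)(1.59×10^9) = 8.33×10^-6 A.

8.33×10^-6 A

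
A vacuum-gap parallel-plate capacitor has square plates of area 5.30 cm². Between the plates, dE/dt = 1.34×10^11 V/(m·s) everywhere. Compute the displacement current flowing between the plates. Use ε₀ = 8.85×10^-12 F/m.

6.29×10^-4 A

I_d = ε₀ A (dE/dt) = (8.85×10^-12)(5.30×10^-4 m²)(1.34×10^11) = 6.29×10^-4 A.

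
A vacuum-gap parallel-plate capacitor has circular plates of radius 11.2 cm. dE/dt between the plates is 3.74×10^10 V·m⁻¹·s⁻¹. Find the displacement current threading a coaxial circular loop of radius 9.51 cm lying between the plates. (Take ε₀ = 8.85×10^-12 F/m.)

9.40×10^-3 A

I_d = ε₀ dΦ_E/dt = ε₀ πR² (dE/dt) = (8.85×10^-12)(0.03941)(3.74×10^10) = 0.01304 A through the full plate area.
Through an area πr² the displacement current is I_d·(πr²/πR²) = I_d (r/R)² = 9.40×10^-3 A.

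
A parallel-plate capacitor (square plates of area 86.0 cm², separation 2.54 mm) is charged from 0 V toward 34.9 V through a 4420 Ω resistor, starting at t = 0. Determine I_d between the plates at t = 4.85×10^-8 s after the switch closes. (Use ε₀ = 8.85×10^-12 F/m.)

C = ε₀A/d = (8.85×10^-12)(8.60×10^-3)/(2.54×10^-3) = 2.996×10^-11 F, so τ = RC = 1.324×10^-7 s.
The conduction current is I(t) = (V₀/R) e^(−t/τ), and the displacement current between the plates equals it.
t/τ = 0.3663; I_d = (34.9/4420) · e^(−0.3663) = (7.896×10^-3)(0.6933) = 5.47×10^-3 A.

5.47×10^-3 A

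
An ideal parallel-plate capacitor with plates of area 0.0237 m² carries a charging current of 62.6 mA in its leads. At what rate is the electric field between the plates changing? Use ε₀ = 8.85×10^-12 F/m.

2.98×10^11 V/(m·s)

Charge continuity gives I_d = I = 0.0626 A between the plates.
Since I_d = ε₀ A dE/dt, dE/dt = I_d/(ε₀A) = (0.0626)/((8.85×10^-12)(0.0237)) = 2.98×10^11 V/(m·s).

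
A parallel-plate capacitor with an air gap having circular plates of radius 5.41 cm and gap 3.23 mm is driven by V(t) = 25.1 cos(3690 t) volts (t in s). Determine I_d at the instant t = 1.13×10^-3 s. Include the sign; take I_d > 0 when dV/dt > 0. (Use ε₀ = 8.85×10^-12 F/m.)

dV/dt = (25.1)(3690)·−sin(4.1697) = 7.931×10^4 V/s.
I_d = C dV/dt with C = ε₀A/d = (8.85×10^-12)(9.195×10^-3)/(3.23×10^-3) = 2.519×10^-11 F, so I_d = (2.519×10^-11)(7.931×10^4) = 2.00×10^-6 A.

2.00×10^-6 A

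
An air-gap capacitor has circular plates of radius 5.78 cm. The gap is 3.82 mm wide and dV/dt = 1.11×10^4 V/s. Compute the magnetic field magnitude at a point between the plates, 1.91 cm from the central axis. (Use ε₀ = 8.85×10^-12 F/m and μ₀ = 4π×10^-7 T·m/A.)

3.09×10^-13 T

I_d = C dV/dt with C = ε₀πR²/d = 2.433×10^-11 F, so I_d = (2.433×10^-11)(1.11×10^4) = 2.701×10^-7 A.
An Ampèrian loop of radius r encloses a fraction (r/R)² of I_d. Then B·2πr = μ₀ I_d (r/R)², giving B = μ₀ I_d r/(2πR²) = 3.09×10^-13 T.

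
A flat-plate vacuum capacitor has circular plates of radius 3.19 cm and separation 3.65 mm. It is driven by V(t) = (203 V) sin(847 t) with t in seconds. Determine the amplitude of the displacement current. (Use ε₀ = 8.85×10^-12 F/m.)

(dE/dt)_max = V₀ω/d = 4.711×10^7 V/(m·s); ω = 847 rad/s.
I_d,max = ε₀ A (dE/dt)_max = (8.85×10^-12)(3.197×10^-3)(4.711×10^7) = 1.33×10^-6 A.

1.33×10^-6 A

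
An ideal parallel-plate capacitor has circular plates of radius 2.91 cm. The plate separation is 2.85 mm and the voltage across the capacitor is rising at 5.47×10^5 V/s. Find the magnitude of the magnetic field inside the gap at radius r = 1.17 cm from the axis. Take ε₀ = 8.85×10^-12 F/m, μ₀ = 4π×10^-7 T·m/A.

With E = V/d, dE/dt = 1.919×10^8 V/(m·s) and πR² = 2.660×10^-3 m², giving I_d = ε₀ πR² dE/dt = 4.518×10^-6 A.
An Ampèrian loop of radius r encloses a fraction (r/R)² of I_d. Then B·2πr = μ₀ I_d (r/R)², giving B = μ₀ I_d r/(2πR²) = 1.25×10^-11 T.

1.25×10^-11 T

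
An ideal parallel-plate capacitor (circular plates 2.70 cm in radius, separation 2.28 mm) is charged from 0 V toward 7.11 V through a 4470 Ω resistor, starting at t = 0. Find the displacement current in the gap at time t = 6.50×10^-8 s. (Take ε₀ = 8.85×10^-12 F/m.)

With C = ε₀A/d = (8.85×10^-12)(2.290×10^-3)/(2.28×10^-3) = 8.889×10^-12 F, the time constant is τ = RC = 3.973×10^-8 s, so t/τ = 1.636 and e^(−t/τ) = 0.1948.
I_d = I_cond = (V₀/R) e^(−t/τ) = (1.591×10^-3)(0.1948) = 3.10×10^-4 A.

3.10×10^-4 A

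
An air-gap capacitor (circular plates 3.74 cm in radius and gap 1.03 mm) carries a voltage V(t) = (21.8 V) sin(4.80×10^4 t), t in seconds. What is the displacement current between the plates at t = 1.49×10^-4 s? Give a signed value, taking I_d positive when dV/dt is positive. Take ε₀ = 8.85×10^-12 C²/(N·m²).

2.55×10^-5 A

dV/dt = (21.8)(4.80×10^4)·cos(7.152) = 6.757×10^5 V/s.
I_d = C dV/dt with C = ε₀A/d = (8.85×10^-12)(4.394×10^-3)/(1.03×10^-3) = 3.775×10^-11 F, so I_d = (3.775×10^-11)(6.757×10^5) = 2.55×10^-5 A.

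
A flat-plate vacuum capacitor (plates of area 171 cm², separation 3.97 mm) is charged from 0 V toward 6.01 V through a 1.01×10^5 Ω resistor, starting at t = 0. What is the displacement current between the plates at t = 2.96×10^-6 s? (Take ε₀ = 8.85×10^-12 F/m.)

2.76×10^-5 A

C = ε₀A/d = (8.85×10^-12)(0.0171)/(3.97×10^-3) = 3.812×10^-11 F and τ = RC = 3.850×10^-6 s. I_d in the gap equals the RC charging current.
I_d(t) = (V₀/R) e^(−t/τ) = 5.950×10^-5 · e^(−0.7688) = 2.76×10^-5 A.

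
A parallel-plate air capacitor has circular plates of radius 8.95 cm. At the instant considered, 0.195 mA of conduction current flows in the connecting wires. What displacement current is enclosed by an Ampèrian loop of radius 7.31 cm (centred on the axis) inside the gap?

By continuity the displacement current in the gap matches the conduction current: I_d = 1.95×10^-4 A.
Through an area πr² the displacement current is I_d·(πr²/πR²) = I_d (r/R)² = 1.30×10^-4 A.

1.30×10^-4 A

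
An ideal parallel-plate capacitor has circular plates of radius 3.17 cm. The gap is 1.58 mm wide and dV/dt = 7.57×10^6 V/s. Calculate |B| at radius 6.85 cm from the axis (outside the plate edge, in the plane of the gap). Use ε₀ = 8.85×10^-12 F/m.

dE/dt = (dV/dt)/d = 4.791×10^9 V/(m·s); I_d = ε₀(πR²)(dE/dt) = (8.85×10^-12)(3.157×10^-3)(4.791×10^9) = 1.339×10^-4 A.
With r > R the enclosed displacement current is the full I_d; B = μ₀ I_d / (2πr) = 3.91×10^-10 T.

3.91×10^-10 T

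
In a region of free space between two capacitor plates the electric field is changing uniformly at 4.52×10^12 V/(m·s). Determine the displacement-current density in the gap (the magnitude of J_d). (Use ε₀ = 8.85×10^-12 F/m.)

40.0 A/m²

J_d = ε₀ dE/dt = (8.85×10^-12)(4.52×10^12) = 40.0 A/m².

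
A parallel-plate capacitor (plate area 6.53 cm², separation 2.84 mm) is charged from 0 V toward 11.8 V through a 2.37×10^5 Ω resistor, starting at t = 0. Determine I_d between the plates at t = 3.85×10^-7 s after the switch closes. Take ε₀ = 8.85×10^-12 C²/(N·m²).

C = ε₀A/d = (8.85×10^-12)(6.53×10^-4)/(2.84×10^-3) = 2.035×10^-12 F and τ = RC = 4.823×10^-7 s. I_d in the gap equals the RC charging current.
I_d(t) = (V₀/R) e^(−t/τ) = 4.979×10^-5 · e^(−0.7983) = 2.24×10^-5 A.

2.24×10^-5 A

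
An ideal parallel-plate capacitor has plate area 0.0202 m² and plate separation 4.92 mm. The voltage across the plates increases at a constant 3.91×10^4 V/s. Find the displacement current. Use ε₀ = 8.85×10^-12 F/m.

C = ε₀A/d = (8.85×10^-12)(0.0202)/(4.92×10^-3) = 3.634×10^-11 F.
I_d = C dV/dt = (3.634×10^-11)(3.91×10^4) = 1.42×10^-6 A.

1.42×10^-6 A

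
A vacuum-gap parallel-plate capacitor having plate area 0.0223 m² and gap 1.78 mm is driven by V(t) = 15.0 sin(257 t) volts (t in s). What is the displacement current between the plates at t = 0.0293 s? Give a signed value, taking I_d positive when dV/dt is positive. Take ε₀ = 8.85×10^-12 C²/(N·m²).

1.36×10^-7 A

dE/dt = (V₀ω/d)·cos(ωt) with ωt = 7.5301 rad: (15.0)(257)(0.3182)/(1.78×10^-3) = 6.891×10^5 V/(m·s).
I_d = ε₀ A dE/dt = (8.85×10^-12)(0.0223)(6.891×10^5) = 1.36×10^-7 A.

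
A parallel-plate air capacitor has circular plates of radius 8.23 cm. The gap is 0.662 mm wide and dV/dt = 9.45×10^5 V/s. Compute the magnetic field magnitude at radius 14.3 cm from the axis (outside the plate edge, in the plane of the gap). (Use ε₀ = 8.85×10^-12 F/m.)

3.76×10^-10 T

I_d = C dV/dt with C = ε₀πR²/d = 2.845×10^-10 F, so I_d = (2.845×10^-10)(9.45×10^5) = 2.689×10^-4 A.
For r ≥ R the full I_d is enclosed: B = μ₀ I_d/(2πr) = (4π×10^-7)(2.689×10^-4)/(2π·0.143) = 3.76×10^-10 T.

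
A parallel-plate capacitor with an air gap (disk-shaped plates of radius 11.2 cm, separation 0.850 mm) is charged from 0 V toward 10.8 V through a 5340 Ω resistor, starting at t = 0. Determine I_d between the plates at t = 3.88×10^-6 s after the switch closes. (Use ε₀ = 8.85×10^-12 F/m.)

3.44×10^-4 A

C = ε₀A/d = (8.85×10^-12)(0.03941)/(8.50×10^-4) = 4.103×10^-10 F, so τ = RC = 2.191×10^-6 s.
The conduction current is I(t) = (V₀/R) e^(−t/τ), and the displacement current between the plates equals it.
t/τ = 1.771; I_d = (10.8/5340) · e^(−1.771) = (2.022×10^-3)(0.1702) = 3.44×10^-4 A.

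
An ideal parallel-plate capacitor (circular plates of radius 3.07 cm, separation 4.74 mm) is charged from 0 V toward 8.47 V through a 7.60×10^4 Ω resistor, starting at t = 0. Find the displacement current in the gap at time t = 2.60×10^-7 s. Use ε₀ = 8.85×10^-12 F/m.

6.00×10^-5 A

With C = ε₀A/d = (8.85×10^-12)(2.961×10^-3)/(4.74×10^-3) = 5.528×10^-12 F, the time constant is τ = RC = 4.201×10^-7 s, so t/τ = 0.6189 and e^(−t/τ) = 0.5385.
I_d = I_cond = (V₀/R) e^(−t/τ) = (1.114×10^-4)(0.5385) = 6.00×10^-5 A.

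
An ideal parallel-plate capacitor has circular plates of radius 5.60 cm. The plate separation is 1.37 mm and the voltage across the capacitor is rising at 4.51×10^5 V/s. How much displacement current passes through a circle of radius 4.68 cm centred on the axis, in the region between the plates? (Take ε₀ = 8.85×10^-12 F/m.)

I_d = C dV/dt with C = ε₀πR²/d = 6.364×10^-11 F, so I_d = (6.364×10^-11)(4.51×10^5) = 2.870×10^-5 A.
Since J_d is uniform, the enclosed fraction is (r/R)² = 0.6984, giving I_d,enc = 2.00×10^-5 A.

2.00×10^-5 A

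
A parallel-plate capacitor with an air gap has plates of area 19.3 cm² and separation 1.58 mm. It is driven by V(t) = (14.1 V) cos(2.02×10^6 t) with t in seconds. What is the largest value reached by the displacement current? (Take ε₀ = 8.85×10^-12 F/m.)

The displacement current equals the conduction current C dV/dt, which peaks at C V₀ ω.
With C = ε₀A/d = (8.85×10^-12)(1.93×10^-3)/(1.58×10^-3) = 1.081×10^-11 F and ω = 2.02×10^6 rad/s, I_d,max = (1.081×10^-11)(14.1)(2.02×10^6) = 3.08×10^-4 A.

3.08×10^-4 A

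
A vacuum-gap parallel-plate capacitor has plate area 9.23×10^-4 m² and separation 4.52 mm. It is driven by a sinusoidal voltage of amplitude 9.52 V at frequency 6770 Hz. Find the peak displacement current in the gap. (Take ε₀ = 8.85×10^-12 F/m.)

C = ε₀A/d = (8.85×10^-12)(9.23×10^-4)/(4.52×10^-3) = 1.807×10^-12 F; ω = 2πf = 4.254×10^4 rad/s.
I_d = C dV/dt, so |I_d|_max = C V₀ ω = (1.807×10^-12)(9.52)(4.254×10^4) = 7.32×10^-7 A.

7.32×10^-7 A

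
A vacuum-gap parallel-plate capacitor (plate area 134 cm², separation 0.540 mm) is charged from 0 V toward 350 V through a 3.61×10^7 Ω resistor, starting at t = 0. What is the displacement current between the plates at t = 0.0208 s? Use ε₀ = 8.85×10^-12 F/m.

7.03×10^-7 A

C = ε₀A/d = (8.85×10^-12)(0.0134)/(5.40×10^-4) = 2.196×10^-10 F and τ = RC = 7.928×10^-3 s. I_d in the gap equals the RC charging current.
I_d(t) = (V₀/R) e^(−t/τ) = 9.695×10^-6 · e^(−2.624) = 7.03×10^-7 A.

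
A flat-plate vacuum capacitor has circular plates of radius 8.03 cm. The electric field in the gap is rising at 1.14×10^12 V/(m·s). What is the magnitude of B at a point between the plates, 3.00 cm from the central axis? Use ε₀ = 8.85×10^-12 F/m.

1.90×10^-7 T

Total displacement current: I_d = ε₀(πR²)(dE/dt) = (8.85×10^-12)(0.02026)(1.14×10^12) = 0.2044 A.
∮B·dl = μ₀ I_d,enc with I_d,enc = I_d r²/R² = 0.02853 A; so B = μ₀ I_d,enc/(2πr) = 1.90×10^-7 T.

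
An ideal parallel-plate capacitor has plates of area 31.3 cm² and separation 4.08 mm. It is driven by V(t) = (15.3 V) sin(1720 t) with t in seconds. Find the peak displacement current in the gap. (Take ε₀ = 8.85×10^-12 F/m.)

1.79×10^-7 A

(dE/dt)_max = V₀ω/d = 6.450×10^6 V/(m·s); ω = 1720 rad/s.
I_d,max = ε₀ A (dE/dt)_max = (8.85×10^-12)(3.13×10^-3)(6.450×10^6) = 1.79×10^-7 A.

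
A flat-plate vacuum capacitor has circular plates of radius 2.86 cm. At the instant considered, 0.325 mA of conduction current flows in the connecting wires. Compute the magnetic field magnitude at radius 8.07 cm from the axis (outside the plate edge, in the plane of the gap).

8.05×10^-10 T

By continuity the displacement current in the gap matches the conduction current: I_d = 3.25×10^-4 A.
For r ≥ R the full I_d is enclosed: B = μ₀ I_d/(2πr) = (4π×10^-7)(3.25×10^-4)/(2π·0.0807) = 8.05×10^-10 T.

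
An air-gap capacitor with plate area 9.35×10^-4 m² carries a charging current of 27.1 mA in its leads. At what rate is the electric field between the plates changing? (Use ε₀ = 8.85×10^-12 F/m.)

The displacement current between the plates equals the conduction current, I_d = 27.1 mA.
Since I_d = ε₀ A dE/dt, dE/dt = I_d/(ε₀A) = (0.0271)/((8.85×10^-12)(9.35×10^-4)) = 3.28×10^12 V/(m·s).

3.28×10^12 V/(m·s)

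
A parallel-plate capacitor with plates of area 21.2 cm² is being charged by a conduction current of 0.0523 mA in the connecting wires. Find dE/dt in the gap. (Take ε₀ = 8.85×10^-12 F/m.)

The displacement current between the plates equals the conduction current, I_d = 0.0523 mA.
Inverting I_d = ε₀ A dE/dt gives dE/dt = 5.23×10^-5 / (8.85×10^-12 · 2.12×10^-3) = 2.79×10^9 V/(m·s).

2.79×10^9 V/(m·s)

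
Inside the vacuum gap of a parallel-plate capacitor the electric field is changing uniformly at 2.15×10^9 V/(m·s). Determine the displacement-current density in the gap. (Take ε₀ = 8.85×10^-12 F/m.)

The displacement-current density is ε₀ ∂E/∂t = (8.85×10^-12)(2.15×10^9) = 0.0190 A/m².

0.0190 A/m²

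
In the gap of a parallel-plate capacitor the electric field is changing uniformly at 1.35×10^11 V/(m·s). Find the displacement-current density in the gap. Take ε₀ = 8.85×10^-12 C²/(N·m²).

J_d = ε₀ dE/dt = (8.85×10^-12)(1.35×10^11) = 1.19 A/m².

1.19 A/m²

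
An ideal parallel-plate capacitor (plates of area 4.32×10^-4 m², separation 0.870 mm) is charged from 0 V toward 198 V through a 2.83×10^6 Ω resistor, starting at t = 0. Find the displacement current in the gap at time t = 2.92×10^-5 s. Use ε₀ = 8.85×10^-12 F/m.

C = ε₀A/d = (8.85×10^-12)(4.32×10^-4)/(8.70×10^-4) = 4.394×10^-12 F, so τ = RC = 1.244×10^-5 s.
The conduction current is I(t) = (V₀/R) e^(−t/τ), and the displacement current between the plates equals it.
t/τ = 2.347; I_d = (198/2.83×10^6) · e^(−2.347) = (6.996×10^-5)(0.09566) = 6.69×10^-6 A.

6.69×10^-6 A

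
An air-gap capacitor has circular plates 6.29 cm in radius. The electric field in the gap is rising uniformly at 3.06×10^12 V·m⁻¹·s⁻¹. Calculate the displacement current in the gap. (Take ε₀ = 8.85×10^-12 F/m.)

The displacement current is ε₀ times dΦ_E/dt = ε₀ A dE/dt = (8.85×10^-12)(0.01243)(3.06×10^12) = 0.337 A.

0.337 A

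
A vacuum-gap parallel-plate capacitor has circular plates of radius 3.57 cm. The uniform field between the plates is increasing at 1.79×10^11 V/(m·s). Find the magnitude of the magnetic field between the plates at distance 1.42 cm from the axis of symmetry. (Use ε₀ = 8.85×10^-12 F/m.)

I_d = ε₀ dΦ_E/dt = ε₀ πR² (dE/dt) = (8.85×10^-12)(4.004×10^-3)(1.79×10^11) = 6.343×10^-3 A through the full plate area.
∮B·dl = μ₀ I_d,enc with I_d,enc = I_d r²/R² = 1.004×10^-3 A; so B = μ₀ I_d,enc/(2πr) = 1.41×10^-8 T.

1.41×10^-8 T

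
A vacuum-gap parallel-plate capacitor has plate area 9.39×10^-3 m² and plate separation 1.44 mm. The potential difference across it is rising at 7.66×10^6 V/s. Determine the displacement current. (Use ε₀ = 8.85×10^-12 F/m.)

The displacement current equals the charging current C dV/dt. With C = ε₀A/d = (8.85×10^-12)(9.39×10^-3)/(1.44×10^-3) = 5.771×10^-11 F, I_d = (5.771×10^-11)(7.66×10^6) = 4.42×10^-4 A.

4.42×10^-4 A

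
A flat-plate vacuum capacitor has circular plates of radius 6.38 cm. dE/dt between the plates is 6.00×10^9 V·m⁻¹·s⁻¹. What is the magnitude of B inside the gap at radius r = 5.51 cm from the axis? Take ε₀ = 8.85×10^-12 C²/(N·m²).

I_d = ε₀ dΦ_E/dt = ε₀ πR² (dE/dt) = (8.85×10^-12)(0.01279)(6.00×10^9) = 6.791×10^-4 A through the full plate area.
An Ampèrian loop of radius r encloses a fraction (r/R)² of I_d. Then B·2πr = μ₀ I_d (r/R)², giving B = μ₀ I_d r/(2πR²) = 1.84×10^-9 T.

1.84×10^-9 T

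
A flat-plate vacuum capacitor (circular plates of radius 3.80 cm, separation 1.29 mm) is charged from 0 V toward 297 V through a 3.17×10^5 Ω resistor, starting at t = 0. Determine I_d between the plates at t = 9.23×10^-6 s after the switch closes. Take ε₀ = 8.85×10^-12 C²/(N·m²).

C = ε₀A/d = (8.85×10^-12)(4.536×10^-3)/(1.29×10^-3) = 3.112×10^-11 F, so τ = RC = 9.865×10^-6 s.
The conduction current is I(t) = (V₀/R) e^(−t/τ), and the displacement current between the plates equals it.
t/τ = 0.9356; I_d = (297/3.17×10^5) · e^(−0.9356) = (9.369×10^-4)(0.3924) = 3.68×10^-4 A.

3.68×10^-4 A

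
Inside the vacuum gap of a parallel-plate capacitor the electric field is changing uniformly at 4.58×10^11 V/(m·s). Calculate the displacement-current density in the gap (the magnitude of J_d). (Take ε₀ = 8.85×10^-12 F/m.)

J_d = ε₀ ∂E/∂t, so J_d = 4.05 A/m².

4.05 A/m²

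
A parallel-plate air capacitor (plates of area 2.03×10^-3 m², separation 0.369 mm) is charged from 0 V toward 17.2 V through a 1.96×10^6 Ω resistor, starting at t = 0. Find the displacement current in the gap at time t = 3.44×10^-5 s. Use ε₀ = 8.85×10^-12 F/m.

With C = ε₀A/d = (8.85×10^-12)(2.03×10^-3)/(3.69×10^-4) = 4.869×10^-11 F, the time constant is τ = RC = 9.543×10^-5 s, so t/τ = 0.3605 and e^(−t/τ) = 0.6973.
I_d = I_cond = (V₀/R) e^(−t/τ) = (8.776×10^-6)(0.6973) = 6.12×10^-6 A.

6.12×10^-6 A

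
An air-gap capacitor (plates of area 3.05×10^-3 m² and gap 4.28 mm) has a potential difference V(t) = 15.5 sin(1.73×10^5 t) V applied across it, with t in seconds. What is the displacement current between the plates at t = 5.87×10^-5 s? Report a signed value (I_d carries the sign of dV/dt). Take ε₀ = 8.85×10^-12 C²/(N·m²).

dE/dt = (V₀ω/d)·cos(ωt) with ωt = 10.1551 rad: (15.5)(1.73×10^5)(-0.7450)/(4.28×10^-3) = -4.668×10^8 V/(m·s).
I_d = ε₀ A dE/dt = (8.85×10^-12)(3.05×10^-3)(-4.668×10^8) = -1.26×10^-5 A.

-1.26×10^-5 A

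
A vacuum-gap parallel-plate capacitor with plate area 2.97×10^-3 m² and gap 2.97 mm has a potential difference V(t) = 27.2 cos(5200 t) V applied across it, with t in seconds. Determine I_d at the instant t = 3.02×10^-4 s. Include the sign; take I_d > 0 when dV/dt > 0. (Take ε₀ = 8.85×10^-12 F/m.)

C = ε₀A/d = (8.85×10^-12)(2.97×10^-3)/(2.97×10^-3) = 8.850×10^-12 F. dV/dt = V₀ω·−sin(ωt); at ωt = 1.5704 rad this factor is -1.000.
I_d = C dV/dt = (8.850×10^-12)(27.2)(5200)(-1.000) = -1.25×10^-6 A.

-1.25×10^-6 A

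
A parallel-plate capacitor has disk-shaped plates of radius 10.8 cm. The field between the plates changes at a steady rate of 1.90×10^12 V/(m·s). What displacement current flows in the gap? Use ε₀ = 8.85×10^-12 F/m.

0.616 A

The displacement current is ε₀ times dΦ_E/dt = ε₀ A dE/dt = (8.85×10^-12)(0.03664)(1.90×10^12) = 0.616 A.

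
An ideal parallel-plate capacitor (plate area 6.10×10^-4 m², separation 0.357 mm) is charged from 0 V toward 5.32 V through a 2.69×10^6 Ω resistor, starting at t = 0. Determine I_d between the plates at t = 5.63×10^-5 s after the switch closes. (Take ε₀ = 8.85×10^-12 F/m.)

4.96×10^-7 A

C = ε₀A/d = (8.85×10^-12)(6.10×10^-4)/(3.57×10^-4) = 1.512×10^-11 F, so τ = RC = 4.067×10^-5 s.
The conduction current is I(t) = (V₀/R) e^(−t/τ), and the displacement current between the plates equals it.
t/τ = 1.384; I_d = (5.32/2.69×10^6) · e^(−1.384) = (1.978×10^-6)(0.2506) = 4.96×10^-7 A.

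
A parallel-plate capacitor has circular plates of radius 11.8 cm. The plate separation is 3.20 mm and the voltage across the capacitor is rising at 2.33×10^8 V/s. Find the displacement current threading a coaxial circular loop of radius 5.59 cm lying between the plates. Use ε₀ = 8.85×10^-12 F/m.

I_d = C dV/dt with C = ε₀πR²/d = 1.210×10^-10 F, so I_d = (1.210×10^-10)(2.33×10^8) = 0.02819 A.
The field is uniform, so I_d,enc = I_d (r/R)² = (0.02819)(5.59/11.8)² = 6.33×10^-3 A.

6.33×10^-3 A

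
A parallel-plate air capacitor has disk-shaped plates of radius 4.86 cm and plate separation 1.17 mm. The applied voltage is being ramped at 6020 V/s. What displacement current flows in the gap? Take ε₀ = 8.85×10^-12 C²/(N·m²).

C = ε₀A/d = (8.85×10^-12)(7.420×10^-3)/(1.17×10^-3) = 5.613×10^-11 F.
I_d = C dV/dt = (5.613×10^-11)(6020) = 3.38×10^-7 A.

3.38×10^-7 A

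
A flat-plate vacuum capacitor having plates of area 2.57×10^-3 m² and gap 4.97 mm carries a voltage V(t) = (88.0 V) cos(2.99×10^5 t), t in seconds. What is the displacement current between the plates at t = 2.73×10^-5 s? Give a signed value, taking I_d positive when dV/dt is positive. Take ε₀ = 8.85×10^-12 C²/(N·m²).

dV/dt = (88.0)(2.99×10^5)·−sin(8.1627) = -2.507×10^7 V/s.
I_d = C dV/dt with C = ε₀A/d = (8.85×10^-12)(2.57×10^-3)/(4.97×10^-3) = 4.576×10^-12 F, so I_d = (4.576×10^-12)(-2.507×10^7) = -1.15×10^-4 A.

-1.15×10^-4 A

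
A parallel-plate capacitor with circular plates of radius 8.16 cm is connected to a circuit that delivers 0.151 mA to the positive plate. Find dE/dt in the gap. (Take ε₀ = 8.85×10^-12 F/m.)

8.16×10^8 V/(m·s)

The displacement current between the plates equals the conduction current, I_d = 0.151 mA.
Then dE/dt = I_d/(ε₀A) = 8.16×10^8 V/(m·s).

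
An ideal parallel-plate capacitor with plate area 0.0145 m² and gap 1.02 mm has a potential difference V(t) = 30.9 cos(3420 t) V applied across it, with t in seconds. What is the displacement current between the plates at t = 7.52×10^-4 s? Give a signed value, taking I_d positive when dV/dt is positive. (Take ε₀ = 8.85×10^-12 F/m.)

dV/dt = (30.9)(3420)·−sin(2.57184) = -5.701×10^4 V/s.
I_d = C dV/dt with C = ε₀A/d = (8.85×10^-12)(0.0145)/(1.02×10^-3) = 1.258×10^-10 F, so I_d = (1.258×10^-10)(-5.701×10^4) = -7.17×10^-6 A.

-7.17×10^-6 A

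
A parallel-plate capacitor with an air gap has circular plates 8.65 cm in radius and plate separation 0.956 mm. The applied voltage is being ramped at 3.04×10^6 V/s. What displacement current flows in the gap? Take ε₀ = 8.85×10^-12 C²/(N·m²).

6.62×10^-4 A

The field between the plates is E = V/d, so dE/dt = (3.04×10^6)/(9.56×10^-4 m) = 3.180×10^9 V/(m·s).
I_d = ε₀ A (dE/dt) = (8.85×10^-12)(0.02351)(3.180×10^9) = 6.62×10^-4 A.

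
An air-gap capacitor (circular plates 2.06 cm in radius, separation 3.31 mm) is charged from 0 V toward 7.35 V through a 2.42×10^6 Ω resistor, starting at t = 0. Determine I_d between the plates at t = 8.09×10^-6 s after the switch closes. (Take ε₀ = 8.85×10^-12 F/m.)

1.19×10^-6 A

C = ε₀A/d = (8.85×10^-12)(1.333×10^-3)/(3.31×10^-3) = 3.564×10^-12 F and τ = RC = 8.625×10^-6 s. I_d in the gap equals the RC charging current.
I_d(t) = (V₀/R) e^(−t/τ) = 3.037×10^-6 · e^(−0.9380) = 1.19×10^-6 A.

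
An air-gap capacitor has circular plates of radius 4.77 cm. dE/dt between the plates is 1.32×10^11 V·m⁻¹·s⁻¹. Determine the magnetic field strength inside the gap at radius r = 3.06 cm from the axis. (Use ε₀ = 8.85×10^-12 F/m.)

2.25×10^-8 T

Through the whole plate area (πR² = 7.148×10^-3 m²), I_d = ε₀ πR² dE/dt = 8.350×10^-3 A.
For r < R the Ampère–Maxwell law gives B(2πr) = μ₀ I_d (r²/R²), so B = μ₀ I_d r/(2πR²) = (4π×10^-7)(8.350×10^-3)(0.0306)/(2π·0.0477²) = 2.25×10^-8 T.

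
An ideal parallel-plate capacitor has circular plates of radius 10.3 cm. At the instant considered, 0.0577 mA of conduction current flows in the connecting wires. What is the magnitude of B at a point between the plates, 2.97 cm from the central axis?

By continuity the displacement current in the gap matches the conduction current: I_d = 5.77×10^-5 A.
For r < R the Ampère–Maxwell law gives B(2πr) = μ₀ I_d (r²/R²), so B = μ₀ I_d r/(2πR²) = (4π×10^-7)(5.77×10^-5)(0.0297)/(2π·0.103²) = 3.23×10^-11 T.

3.23×10^-11 T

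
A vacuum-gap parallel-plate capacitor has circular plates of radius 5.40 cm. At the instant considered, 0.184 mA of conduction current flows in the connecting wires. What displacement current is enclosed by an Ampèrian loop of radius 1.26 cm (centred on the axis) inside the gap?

1.00×10^-5 A

No conduction current crosses the gap, so I_d there equals the 1.84×10^-4 A in the leads.
Through an area πr² the displacement current is I_d·(πr²/πR²) = I_d (r/R)² = 1.00×10^-5 A.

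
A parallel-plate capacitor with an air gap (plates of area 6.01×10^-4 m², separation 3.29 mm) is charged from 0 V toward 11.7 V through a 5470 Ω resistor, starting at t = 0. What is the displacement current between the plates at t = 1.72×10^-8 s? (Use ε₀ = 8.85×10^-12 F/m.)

3.06×10^-4 A

With C = ε₀A/d = (8.85×10^-12)(6.01×10^-4)/(3.29×10^-3) = 1.617×10^-12 F, the time constant is τ = RC = 8.845×10^-9 s, so t/τ = 1.945 and e^(−t/τ) = 0.1430.
I_d = I_cond = (V₀/R) e^(−t/τ) = (2.139×10^-3)(0.1430) = 3.06×10^-4 A.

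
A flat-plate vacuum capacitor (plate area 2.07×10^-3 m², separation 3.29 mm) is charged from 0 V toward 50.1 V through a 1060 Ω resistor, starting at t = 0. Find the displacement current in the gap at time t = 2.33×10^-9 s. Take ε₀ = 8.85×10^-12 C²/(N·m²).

0.0318 A

C = ε₀A/d = (8.85×10^-12)(2.07×10^-3)/(3.29×10^-3) = 5.568×10^-12 F and τ = RC = 5.902×10^-9 s. I_d in the gap equals the RC charging current.
I_d(t) = (V₀/R) e^(−t/τ) = 0.04726 · e^(−0.3948) = 0.0318 A.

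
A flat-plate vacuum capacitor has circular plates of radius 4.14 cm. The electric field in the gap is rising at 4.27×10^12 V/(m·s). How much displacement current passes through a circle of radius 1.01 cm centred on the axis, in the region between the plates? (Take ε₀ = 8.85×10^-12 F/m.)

Total displacement current: I_d = ε₀(πR²)(dE/dt) = (8.85×10^-12)(5.385×10^-3)(4.27×10^12) = 0.2035 A.
The field is uniform, so I_d,enc = I_d (r/R)² = (0.2035)(1.01/4.14)² = 0.0121 A.

0.0121 A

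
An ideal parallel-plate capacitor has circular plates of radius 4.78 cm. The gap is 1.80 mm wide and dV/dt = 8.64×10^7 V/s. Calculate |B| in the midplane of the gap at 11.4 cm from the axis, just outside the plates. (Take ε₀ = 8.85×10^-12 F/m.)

5.35×10^-9 T

With E = V/d, dE/dt = 4.800×10^10 V/(m·s) and πR² = 7.178×10^-3 m², giving I_d = ε₀ πR² dE/dt = 3.049×10^-3 A.
For r ≥ R the full I_d is enclosed: B = μ₀ I_d/(2πr) = (4π×10^-7)(3.049×10^-3)/(2π·0.114) = 5.35×10^-9 T.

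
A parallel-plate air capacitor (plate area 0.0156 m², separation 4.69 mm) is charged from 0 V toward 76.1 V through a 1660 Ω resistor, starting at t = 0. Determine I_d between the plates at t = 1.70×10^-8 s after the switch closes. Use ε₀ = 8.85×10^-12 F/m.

C = ε₀A/d = (8.85×10^-12)(0.0156)/(4.69×10^-3) = 2.944×10^-11 F, so τ = RC = 4.887×10^-8 s.
The conduction current is I(t) = (V₀/R) e^(−t/τ), and the displacement current between the plates equals it.
t/τ = 0.3479; I_d = (76.1/1660) · e^(−0.3479) = (0.04584)(0.7062) = 0.0324 A.

0.0324 A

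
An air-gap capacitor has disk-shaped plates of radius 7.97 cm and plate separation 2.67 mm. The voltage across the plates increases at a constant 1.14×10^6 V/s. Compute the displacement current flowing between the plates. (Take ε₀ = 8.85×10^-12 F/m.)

7.54×10^-5 A

C = ε₀A/d = (8.85×10^-12)(0.01996)/(2.67×10^-3) = 6.616×10^-11 F.
I_d = C dV/dt = (6.616×10^-11)(1.14×10^6) = 7.54×10^-5 A.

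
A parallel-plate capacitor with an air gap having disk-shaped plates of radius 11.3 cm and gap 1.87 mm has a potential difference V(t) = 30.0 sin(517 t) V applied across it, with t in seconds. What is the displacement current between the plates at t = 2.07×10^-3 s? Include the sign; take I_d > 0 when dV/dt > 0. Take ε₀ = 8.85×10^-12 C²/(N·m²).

dE/dt = (V₀ω/d)·cos(ωt) with ωt = 1.07019 rad: (30.0)(517)(0.4800)/(1.87×10^-3) = 3.981×10^6 V/(m·s).
I_d = ε₀ A dE/dt = (8.85×10^-12)(0.04011)(3.981×10^6) = 1.41×10^-6 A.

1.41×10^-6 A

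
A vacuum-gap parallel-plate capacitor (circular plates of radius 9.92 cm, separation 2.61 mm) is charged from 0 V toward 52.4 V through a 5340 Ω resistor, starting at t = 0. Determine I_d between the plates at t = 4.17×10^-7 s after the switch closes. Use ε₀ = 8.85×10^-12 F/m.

With C = ε₀A/d = (8.85×10^-12)(0.03092)/(2.61×10^-3) = 1.048×10^-10 F, the time constant is τ = RC = 5.596×10^-7 s, so t/τ = 0.7452 and e^(−t/τ) = 0.4746.
I_d = I_cond = (V₀/R) e^(−t/τ) = (9.813×10^-3)(0.4746) = 4.66×10^-3 A.

4.66×10^-3 A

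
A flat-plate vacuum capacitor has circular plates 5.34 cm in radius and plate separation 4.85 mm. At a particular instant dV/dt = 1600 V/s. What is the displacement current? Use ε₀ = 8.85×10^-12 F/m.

2.62×10^-8 A

The field between the plates is E = V/d, so dE/dt = (1600)/(4.85×10^-3 m) = 3.299×10^5 V/(m·s).
I_d = ε₀ A (dE/dt) = (8.85×10^-12)(8.958×10^-3)(3.299×10^5) = 2.62×10^-8 A.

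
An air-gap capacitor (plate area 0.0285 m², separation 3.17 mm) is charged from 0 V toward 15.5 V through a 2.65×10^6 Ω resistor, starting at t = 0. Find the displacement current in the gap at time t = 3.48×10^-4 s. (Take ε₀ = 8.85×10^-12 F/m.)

1.12×10^-6 A

C = ε₀A/d = (8.85×10^-12)(0.0285)/(3.17×10^-3) = 7.957×10^-11 F and τ = RC = 2.109×10^-4 s. I_d in the gap equals the RC charging current.
I_d(t) = (V₀/R) e^(−t/τ) = 5.849×10^-6 · e^(−1.650) = 1.12×10^-6 A.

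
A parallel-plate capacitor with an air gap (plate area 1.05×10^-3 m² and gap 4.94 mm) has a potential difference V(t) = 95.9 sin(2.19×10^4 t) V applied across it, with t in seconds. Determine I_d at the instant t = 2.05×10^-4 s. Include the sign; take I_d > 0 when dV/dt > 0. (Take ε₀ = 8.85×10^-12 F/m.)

dE/dt = (V₀ω/d)·cos(ωt) with ωt = 4.4895 rad: (95.9)(2.19×10^4)(-0.2210)/(4.94×10^-3) = -9.396×10^7 V/(m·s).
I_d = ε₀ A dE/dt = (8.85×10^-12)(1.05×10^-3)(-9.396×10^7) = -8.73×10^-7 A.

-8.73×10^-7 A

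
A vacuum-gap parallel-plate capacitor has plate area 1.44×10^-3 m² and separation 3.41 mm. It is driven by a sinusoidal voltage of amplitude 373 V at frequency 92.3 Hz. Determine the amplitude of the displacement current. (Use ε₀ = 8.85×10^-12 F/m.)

8.08×10^-7 A

C = ε₀A/d = (8.85×10^-12)(1.44×10^-3)/(3.41×10^-3) = 3.737×10^-12 F; ω = 2πf = 579.9 rad/s.
I_d = C dV/dt, so |I_d|_max = C V₀ ω = (3.737×10^-12)(373)(579.9) = 8.08×10^-7 A.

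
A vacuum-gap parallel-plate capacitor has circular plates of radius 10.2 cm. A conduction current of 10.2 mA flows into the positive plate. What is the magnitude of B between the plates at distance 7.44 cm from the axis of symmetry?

Between the plates the displacement current equals the wire current: I_d = 10.2 mA = 0.0102 A.
∮B·dl = μ₀ I_d,enc with I_d,enc = I_d r²/R² = 5.427×10^-3 A; so B = μ₀ I_d,enc/(2πr) = 1.46×10^-8 T.

1.46×10^-8 T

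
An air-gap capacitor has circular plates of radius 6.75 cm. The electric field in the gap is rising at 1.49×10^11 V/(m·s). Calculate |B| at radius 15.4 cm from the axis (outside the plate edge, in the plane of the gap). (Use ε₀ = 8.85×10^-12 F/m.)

Total displacement current: I_d = ε₀(πR²)(dE/dt) = (8.85×10^-12)(0.01431)(1.49×10^11) = 0.01887 A.
For r ≥ R the full I_d is enclosed: B = μ₀ I_d/(2πr) = (4π×10^-7)(0.01887)/(2π·0.154) = 2.45×10^-8 T.

2.45×10^-8 T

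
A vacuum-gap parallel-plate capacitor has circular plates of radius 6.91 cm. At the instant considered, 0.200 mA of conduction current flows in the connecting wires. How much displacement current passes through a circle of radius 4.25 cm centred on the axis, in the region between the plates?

7.57×10^-5 A

No conduction current crosses the gap, so I_d there equals the 2.00×10^-4 A in the leads.
Through an area πr² the displacement current is I_d·(πr²/πR²) = I_d (r/R)² = 7.57×10^-5 A.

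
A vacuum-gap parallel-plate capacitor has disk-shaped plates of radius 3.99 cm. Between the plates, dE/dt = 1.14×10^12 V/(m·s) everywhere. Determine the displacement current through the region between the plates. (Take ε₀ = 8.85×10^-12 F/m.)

0.0505 A

I_d = ε₀ A (dE/dt) = (8.85×10^-12)(5.001×10^-3 m²)(1.14×10^12) = 0.0505 A.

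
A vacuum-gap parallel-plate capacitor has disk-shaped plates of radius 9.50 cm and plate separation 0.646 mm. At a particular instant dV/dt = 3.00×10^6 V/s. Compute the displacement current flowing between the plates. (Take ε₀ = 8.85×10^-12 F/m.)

1.17×10^-3 A

The displacement current equals the charging current C dV/dt. With C = ε₀A/d = (8.85×10^-12)(0.02835)/(6.46×10^-4) = 3.884×10^-10 F, I_d = (3.884×10^-10)(3.00×10^6) = 1.17×10^-3 A.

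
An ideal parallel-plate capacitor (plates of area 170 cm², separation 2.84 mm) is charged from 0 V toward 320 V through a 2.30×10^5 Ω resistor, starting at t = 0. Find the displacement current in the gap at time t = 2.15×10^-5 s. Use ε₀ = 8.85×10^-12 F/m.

C = ε₀A/d = (8.85×10^-12)(0.0170)/(2.84×10^-3) = 5.298×10^-11 F, so τ = RC = 1.219×10^-5 s.
The conduction current is I(t) = (V₀/R) e^(−t/τ), and the displacement current between the plates equals it.
t/τ = 1.764; I_d = (320/2.30×10^5) · e^(−1.764) = (1.391×10^-3)(0.1714) = 2.38×10^-4 A.

2.38×10^-4 A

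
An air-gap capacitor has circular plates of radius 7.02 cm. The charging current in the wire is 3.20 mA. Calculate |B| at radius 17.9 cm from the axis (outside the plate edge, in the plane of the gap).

3.58×10^-9 T

By continuity the displacement current in the gap matches the conduction current: I_d = 3.20×10^-3 A.
Outside the plates the loop encloses all of I_d, so B·2πr = μ₀ I_d and B = 3.58×10^-9 T.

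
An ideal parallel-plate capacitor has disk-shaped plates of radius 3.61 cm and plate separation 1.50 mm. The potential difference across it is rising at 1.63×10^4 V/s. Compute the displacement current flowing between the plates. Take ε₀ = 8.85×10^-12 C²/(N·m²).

C = ε₀A/d = (8.85×10^-12)(4.094×10^-3)/(1.50×10^-3) = 2.415×10^-11 F.
I_d = C dV/dt = (2.415×10^-11)(1.63×10^4) = 3.94×10^-7 A.

3.94×10^-7 A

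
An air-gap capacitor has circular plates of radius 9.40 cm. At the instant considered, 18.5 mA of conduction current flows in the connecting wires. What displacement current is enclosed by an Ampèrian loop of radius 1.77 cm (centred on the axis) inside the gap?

6.56×10^-4 A

No conduction current crosses the gap, so I_d there equals the 0.0185 A in the leads.
Since J_d is uniform, the enclosed fraction is (r/R)² = 0.03546, giving I_d,enc = 6.56×10^-4 A.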